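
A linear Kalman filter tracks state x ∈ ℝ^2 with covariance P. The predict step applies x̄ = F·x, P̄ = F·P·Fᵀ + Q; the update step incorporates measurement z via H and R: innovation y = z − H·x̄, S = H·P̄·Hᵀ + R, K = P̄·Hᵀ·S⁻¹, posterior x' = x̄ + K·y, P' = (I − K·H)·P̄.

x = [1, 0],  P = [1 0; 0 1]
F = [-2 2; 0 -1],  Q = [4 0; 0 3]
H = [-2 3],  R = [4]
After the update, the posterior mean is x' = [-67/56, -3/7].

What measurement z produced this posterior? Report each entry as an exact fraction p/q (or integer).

x̄ = F·x = [-2, 0]
P̄ = F·P·Fᵀ + Q = [12 -2; -2 4]
S = H·P̄·Hᵀ + R = [112]
K = P̄·Hᵀ·S⁻¹ = [-15/56; 1/7]
x' − x̄ = [45/56, -3/7] = K·y
y = (KᵀK)⁻¹·Kᵀ·(x' − x̄) = [-3]
z = y + H·x̄ = [-3] + [4] = [1]

z = [1]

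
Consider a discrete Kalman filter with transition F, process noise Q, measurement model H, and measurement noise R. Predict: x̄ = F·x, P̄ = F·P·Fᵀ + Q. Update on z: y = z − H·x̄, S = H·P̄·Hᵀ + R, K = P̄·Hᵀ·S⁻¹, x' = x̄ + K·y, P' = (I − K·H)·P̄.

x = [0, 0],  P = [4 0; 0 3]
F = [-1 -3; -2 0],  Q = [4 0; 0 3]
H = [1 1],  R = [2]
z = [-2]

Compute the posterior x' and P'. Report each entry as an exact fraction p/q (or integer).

x̄ = F·x = [0, 0]
P̄ = F·P·Fᵀ + Q = [35 8; 8 19]
y = z − H·x̄ = [-2]
S = H·P̄·Hᵀ + R = [72]
K = P̄·Hᵀ·S⁻¹ = [43/72; 3/8]
x' = x̄ + K·y = [-43/36, -3/4]
P' = (I − K·H)·P̄ = [671/72 -65/8; -65/8 71/8]

x' = [-43/36, -3/4]
P' = [671/72 -65/8; -65/8 71/8]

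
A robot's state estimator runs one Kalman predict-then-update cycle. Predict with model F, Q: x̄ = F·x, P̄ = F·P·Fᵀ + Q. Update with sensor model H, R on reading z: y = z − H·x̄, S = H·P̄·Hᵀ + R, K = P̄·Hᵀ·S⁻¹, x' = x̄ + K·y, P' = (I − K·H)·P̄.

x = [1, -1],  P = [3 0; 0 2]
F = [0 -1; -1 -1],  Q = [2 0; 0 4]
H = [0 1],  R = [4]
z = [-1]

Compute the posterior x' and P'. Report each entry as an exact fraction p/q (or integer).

x' = [11/13, -9/13]
P' = [48/13 8/13; 8/13 36/13]

x̄ = F·x = [1, 0]
P̄ = F·P·Fᵀ + Q = [4 2; 2 9]
y = z − H·x̄ = [-1]
S = H·P̄·Hᵀ + R = [13]
K = P̄·Hᵀ·S⁻¹ = [2/13; 9/13]
x' = x̄ + K·y = [11/13, -9/13]
P' = (I − K·H)·P̄ = [48/13 8/13; 8/13 36/13]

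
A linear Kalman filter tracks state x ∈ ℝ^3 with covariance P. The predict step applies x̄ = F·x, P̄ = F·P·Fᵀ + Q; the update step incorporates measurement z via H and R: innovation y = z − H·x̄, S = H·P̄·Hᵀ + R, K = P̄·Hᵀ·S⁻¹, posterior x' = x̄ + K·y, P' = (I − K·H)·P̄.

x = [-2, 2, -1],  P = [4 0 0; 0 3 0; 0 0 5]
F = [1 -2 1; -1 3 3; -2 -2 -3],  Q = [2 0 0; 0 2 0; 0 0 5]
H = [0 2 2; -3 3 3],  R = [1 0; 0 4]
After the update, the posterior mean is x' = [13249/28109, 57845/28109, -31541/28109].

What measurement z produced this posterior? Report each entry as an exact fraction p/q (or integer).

x̄ = F·x = [-7, 5, 3]
P̄ = F·P·Fᵀ + Q = [23 -7 -11; -7 78 -55; -11 -55 78]
S = H·P̄·Hᵀ + R = [185 384; 384 949]
K = P̄·Hᵀ·S⁻¹ = [13068/28109 -8931/28109; 9094/28109 -1014/28109; 4486/28109 1206/28109]
x' − x̄ = [210012/28109, -82700/28109, -115868/28109] = K·y
y = (KᵀK)⁻¹·Kᵀ·(x' − x̄) = [-14, -44]
z = y + H·x̄ = [-14, -44] + [16, 45] = [2, 1]

z = [2, 1]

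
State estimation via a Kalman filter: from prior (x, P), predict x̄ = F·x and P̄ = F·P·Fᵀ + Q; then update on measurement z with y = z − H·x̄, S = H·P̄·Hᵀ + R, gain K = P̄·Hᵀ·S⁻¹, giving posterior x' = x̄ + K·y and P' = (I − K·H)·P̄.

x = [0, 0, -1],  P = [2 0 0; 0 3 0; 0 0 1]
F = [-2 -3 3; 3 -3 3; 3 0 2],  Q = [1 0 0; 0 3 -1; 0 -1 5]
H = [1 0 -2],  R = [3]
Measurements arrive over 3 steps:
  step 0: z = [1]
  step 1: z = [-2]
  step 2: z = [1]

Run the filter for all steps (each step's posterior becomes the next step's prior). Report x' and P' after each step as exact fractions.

step 0: x' = [-3, -3, -2], P' = [539/20 929/30 13; 929/30 2444/45 47/3; 13 47/3 7]
step 1: x' = [-468/109, -993/218, -253/218], P' = [1484038/20165 4468061/40330 1462303/40330; 4468061/40330 7493281/40330 2236393/40330; 1462303/40330 2236393/40330 750509/40330]
step 2: x' = [-55382371/255198478, -884769421/255198478, -156747577/255198478], P' = [16645155853/255198478 24671738683/255198478 8171700161/255198478; 24671738683/255198478 41375693905/255198478 12329752931/255198478; 8171700161/255198478 12329752931/255198478 4201764685/255198478]

step 0: x̄ = F·x = [-3, -3, -2]
step 0: P̄ = F·P·Fᵀ + Q = [45 24 -6; 24 57 23; -6 23 27]
step 0: y = z − H·x̄ = [0]
step 0: S = H·P̄·Hᵀ + R = [180]
step 0: K = P̄·Hᵀ·S⁻¹ = [19/60; -11/90; -1/3]
step 0: x' = x̄ + K·y = [-3, -3, -2]
step 0: P' = (I − K·H)·P̄ = [539/20 929/30 13; 929/30 2444/45 47/3; 13 47/3 7]
step 1: x̄ = F·x = [9, -6, -13]
step 1: P̄ = F·P·Fᵀ + Q = [2971/5 271/5 -2137/5; 271/5 3839/20 2117/20; -2137/5 2117/20 8631/20]
step 1: y = z − H·x̄ = [-37]
step 1: S = H·P̄·Hᵀ + R = [4033]
step 1: K = P̄·Hᵀ·S⁻¹ = [1449/4033; -315/8066; -2581/8066]
step 1: x' = x̄ + K·y = [-468/109, -993/218, -253/218]
step 1: P' = (I − K·H)·P̄ = [1484038/20165 4468061/40330 1462303/40330; 4468061/40330 7493281/40330 2236393/40330; 1462303/40330 2236393/40330 750509/40330]
step 2: x̄ = F·x = [2046/109, -294/109, -1657/109]
step 2: P̄ = F·P·Fᵀ + Q = [40960383/20165 3556653/20165 -29812397/20165; 3556653/20165 3334533/20165 -260477/20165; -29812397/20165 -260477/20165 23732003/20165]
step 2: y = z − H·x̄ = [-5251/109]
step 2: S = H·P̄·Hᵀ + R = [255198478/20165]
step 2: K = P̄·Hᵀ·S⁻¹ = [100585177/255198478; 4077607/255198478; -77276403/255198478]
step 2: x' = x̄ + K·y = [-55382371/255198478, -884769421/255198478, -156747577/255198478]
step 2: P' = (I − K·H)·P̄ = [16645155853/255198478 24671738683/255198478 8171700161/255198478; 24671738683/255198478 41375693905/255198478 12329752931/255198478; 8171700161/255198478 12329752931/255198478 4201764685/255198478]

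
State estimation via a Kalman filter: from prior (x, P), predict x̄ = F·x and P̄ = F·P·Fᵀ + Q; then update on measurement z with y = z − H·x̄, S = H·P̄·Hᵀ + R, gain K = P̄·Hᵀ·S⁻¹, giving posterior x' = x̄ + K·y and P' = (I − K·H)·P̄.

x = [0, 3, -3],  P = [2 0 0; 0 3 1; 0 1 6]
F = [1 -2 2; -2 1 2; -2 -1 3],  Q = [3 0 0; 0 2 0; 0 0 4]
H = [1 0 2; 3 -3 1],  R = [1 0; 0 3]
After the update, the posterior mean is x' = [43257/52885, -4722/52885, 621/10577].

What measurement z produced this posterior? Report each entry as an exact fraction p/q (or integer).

z = [1, 3]

x̄ = F·x = [-12, -3, -12]
P̄ = F·P·Fᵀ + Q = [33 12 30; 12 41 42; 30 42 63]
S = H·P̄·Hᵀ + R = [406 147; 147 444]
K = P̄·Hᵀ·S⁻¹ = [9207/52885 1147/7555; 16413/52885 -1542/7555; 4353/10577 -114/1511]
x' − x̄ = [677877/52885, 153933/52885, 127545/10577] = K·y
y = (KᵀK)⁻¹·Kᵀ·(x' − x̄) = [37, 42]
z = y + H·x̄ = [37, 42] + [-36, -39] = [1, 3]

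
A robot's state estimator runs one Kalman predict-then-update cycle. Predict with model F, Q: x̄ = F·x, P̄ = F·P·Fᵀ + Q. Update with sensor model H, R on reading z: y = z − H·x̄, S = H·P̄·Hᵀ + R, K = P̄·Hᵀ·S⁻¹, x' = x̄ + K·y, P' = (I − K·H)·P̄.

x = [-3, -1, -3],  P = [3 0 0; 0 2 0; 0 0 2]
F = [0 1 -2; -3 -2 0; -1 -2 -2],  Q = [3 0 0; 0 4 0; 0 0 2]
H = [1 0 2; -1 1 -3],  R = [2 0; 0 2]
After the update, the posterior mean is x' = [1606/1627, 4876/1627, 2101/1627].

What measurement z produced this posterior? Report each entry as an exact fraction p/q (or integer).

z = [3, -2]

x̄ = F·x = [5, 11, 11]
P̄ = F·P·Fᵀ + Q = [13 -4 4; -4 39 17; 4 17 21]
S = H·P̄·Hᵀ + R = [115 -129; -129 173]
K = P̄·Hᵀ·S⁻¹ = [-54/1627 -313/1627; 2079/1627 1475/1627; 754/1627 92/1627]
x' − x̄ = [-6529/1627, -13021/1627, -15796/1627] = K·y
y = (KᵀK)⁻¹·Kᵀ·(x' − x̄) = [-24, 25]
z = y + H·x̄ = [-24, 25] + [27, -27] = [3, -2]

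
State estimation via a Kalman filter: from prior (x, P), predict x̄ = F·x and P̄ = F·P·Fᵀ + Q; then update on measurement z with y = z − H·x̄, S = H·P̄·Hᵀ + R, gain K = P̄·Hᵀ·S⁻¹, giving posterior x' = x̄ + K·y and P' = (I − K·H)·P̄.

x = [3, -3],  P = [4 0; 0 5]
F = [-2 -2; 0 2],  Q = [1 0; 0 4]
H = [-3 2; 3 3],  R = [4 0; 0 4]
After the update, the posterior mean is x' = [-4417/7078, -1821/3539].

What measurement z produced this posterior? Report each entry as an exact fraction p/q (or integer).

z = [1, -3]

x̄ = F·x = [0, -6]
P̄ = F·P·Fᵀ + Q = [37 -20; -20 24]
S = H·P̄·Hᵀ + R = [673 -129; -129 193]
K = P̄·Hᵀ·S⁻¹ = [-5641/28312 3711/28312; 2799/14156 2751/14156]
x' − x̄ = [-4417/7078, 19413/3539] = K·y
y = (KᵀK)⁻¹·Kᵀ·(x' − x̄) = [13, 15]
z = y + H·x̄ = [13, 15] + [-12, -18] = [1, -3]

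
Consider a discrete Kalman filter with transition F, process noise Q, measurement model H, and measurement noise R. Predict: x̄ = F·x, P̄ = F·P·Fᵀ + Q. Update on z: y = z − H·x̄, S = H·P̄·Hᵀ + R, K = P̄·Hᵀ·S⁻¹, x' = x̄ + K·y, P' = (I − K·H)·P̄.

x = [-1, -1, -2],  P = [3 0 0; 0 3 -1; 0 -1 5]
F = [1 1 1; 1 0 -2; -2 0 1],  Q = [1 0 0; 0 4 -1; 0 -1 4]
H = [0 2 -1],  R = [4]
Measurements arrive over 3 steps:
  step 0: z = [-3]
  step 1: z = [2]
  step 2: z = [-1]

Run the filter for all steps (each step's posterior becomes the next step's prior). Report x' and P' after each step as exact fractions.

step 0: x' = [-244/67, -12/67, 165/67], P' = [1946/201 -437/201 -842/201; -437/201 386/201 488/201; -842/201 488/201 1196/201]
step 1: x' = [-30137/16724, 26309/33448, -3269/16724], P' = [265001/25086 -43065/16724 -42551/8362; -43065/16724 62629/33448 40963/16724; -42551/8362 40963/16724 52477/8362]
step 2: x' = [-35595209/27968638, 7815371/27968638, 22324564/13984319], P' = [128732172/13984319 -62805809/27968638 -62145367/13984319; -62805809/27968638 25087585/13984319 32096862/13984319; -62145367/13984319 32096862/13984319 83573008/13984319]

step 0: x̄ = F·x = [-4, 3, 0]
step 0: P̄ = F·P·Fᵀ + Q = [10 -5 -2; -5 27 -17; -2 -17 21]
step 0: y = z − H·x̄ = [-9]
step 0: S = H·P̄·Hᵀ + R = [201]
step 0: K = P̄·Hᵀ·S⁻¹ = [-8/201; 71/201; -55/201]
step 0: x' = x̄ + K·y = [-244/67, -12/67, 165/67]
step 0: P' = (I − K·H)·P̄ = [1946/201 -437/201 -842/201; -437/201 386/201 488/201; -842/201 488/201 1196/201]
step 1: x̄ = F·x = [-91/67, -574/67, 653/67]
step 1: P̄ = F·P·Fᵀ + Q = [2147/201 -339/67 -164/67; -339/67 3634/67 -3565/67; -164/67 -3565/67 4384/67]
step 1: y = z − H·x̄ = [1935/67]
step 1: S = H·P̄·Hᵀ + R = [33448/67]
step 1: K = P̄·Hᵀ·S⁻¹ = [-257/16724; 10833/33448; -5757/16724]
step 1: x' = x̄ + K·y = [-30137/16724, 26309/33448, -3269/16724]
step 1: P' = (I − K·H)·P̄ = [265001/25086 -43065/16724 -42551/8362; -43065/16724 62629/33448 40963/16724; -42551/8362 40963/16724 52477/8362]
step 2: x̄ = F·x = [-40503/33448, -23599/16724, 57005/16724]
step 2: P̄ = F·P·Fᵀ + Q = [931511/100344 -219389/50172 -108557/50172; -219389/50172 1505681/25086 -1508215/25086; -108557/50172 -1508215/25086 1828391/25086]
step 2: y = z − H·x̄ = [87479/16724]
step 2: S = H·P̄·Hᵀ + R = [13984319/25086]
step 2: K = P̄·Hᵀ·S⁻¹ = [-330221/27968638; 4519577/13984319; -4844821/13984319]
step 2: x' = x̄ + K·y = [-35595209/27968638, 7815371/27968638, 22324564/13984319]
step 2: P' = (I − K·H)·P̄ = [128732172/13984319 -62805809/27968638 -62145367/13984319; -62805809/27968638 25087585/13984319 32096862/13984319; -62145367/13984319 32096862/13984319 83573008/13984319]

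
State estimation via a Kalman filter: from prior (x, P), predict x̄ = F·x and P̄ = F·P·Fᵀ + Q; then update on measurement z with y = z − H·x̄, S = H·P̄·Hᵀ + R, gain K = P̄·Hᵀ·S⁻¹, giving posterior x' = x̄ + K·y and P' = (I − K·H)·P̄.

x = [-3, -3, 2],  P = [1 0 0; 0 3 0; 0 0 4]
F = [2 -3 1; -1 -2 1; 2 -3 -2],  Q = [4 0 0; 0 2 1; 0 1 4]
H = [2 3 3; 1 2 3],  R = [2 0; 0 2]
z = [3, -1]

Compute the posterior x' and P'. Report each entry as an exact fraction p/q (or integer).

x̄ = F·x = [5, 11, -1]
P̄ = F·P·Fᵀ + Q = [39 20 23; 20 19 9; 23 9 51]
y = z − H·x̄ = [-37, -25]
S = H·P̄·Hᵀ + R = [1466 1133; 1133 902]
K = P̄·Hᵀ·S⁻¹ = [1730/3513 -17563/38643; 471/1171 -5294/12881; -1450/3513 28346/38643]
x' = x̄ + K·y = [-23940/12881, 82344/12881, -52381/12881]
P' = (I − K·H)·P̄ = [167191/38643 -31335/12881 -4769/38643; -31335/12881 52285/12881 -27941/12881; -4769/38643 -27941/12881 76369/38643]

x' = [-23940/12881, 82344/12881, -52381/12881]
P' = [167191/38643 -31335/12881 -4769/38643; -31335/12881 52285/12881 -27941/12881; -4769/38643 -27941/12881 76369/38643]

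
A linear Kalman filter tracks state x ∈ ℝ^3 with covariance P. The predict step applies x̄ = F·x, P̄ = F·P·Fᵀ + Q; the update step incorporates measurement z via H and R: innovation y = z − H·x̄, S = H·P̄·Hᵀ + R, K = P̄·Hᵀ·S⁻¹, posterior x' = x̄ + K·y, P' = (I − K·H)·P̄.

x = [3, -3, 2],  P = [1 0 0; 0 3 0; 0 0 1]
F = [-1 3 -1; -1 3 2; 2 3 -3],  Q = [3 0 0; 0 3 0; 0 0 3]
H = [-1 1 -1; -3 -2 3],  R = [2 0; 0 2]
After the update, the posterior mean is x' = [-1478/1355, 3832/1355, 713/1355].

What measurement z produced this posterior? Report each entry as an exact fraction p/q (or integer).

z = [3, -1]

x̄ = F·x = [-14, -8, -9]
P̄ = F·P·Fᵀ + Q = [32 26 28; 26 35 19; 28 19 43]
S = H·P̄·Hᵀ + R = [78 -34; -34 397]
K = P̄·Hᵀ·S⁻¹ = [-7837/14905 -3074/14905; -3532/14905 -3719/14905; -10203/14905 -611/14905]
x' − x̄ = [17492/1355, 14672/1355, 12908/1355] = K·y
y = (KᵀK)⁻¹·Kᵀ·(x' − x̄) = [-12, -32]
z = y + H·x̄ = [-12, -32] + [15, 31] = [3, -1]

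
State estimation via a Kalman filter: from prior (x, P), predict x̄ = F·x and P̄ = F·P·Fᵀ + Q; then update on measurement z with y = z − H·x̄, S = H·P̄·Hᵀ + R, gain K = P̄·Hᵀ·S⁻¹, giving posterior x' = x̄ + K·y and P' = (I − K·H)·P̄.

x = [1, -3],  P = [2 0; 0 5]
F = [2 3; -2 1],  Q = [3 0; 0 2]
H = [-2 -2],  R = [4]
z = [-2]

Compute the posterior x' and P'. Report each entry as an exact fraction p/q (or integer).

x̄ = F·x = [-7, -5]
P̄ = F·P·Fᵀ + Q = [56 7; 7 15]
y = z − H·x̄ = [-26]
S = H·P̄·Hᵀ + R = [344]
K = P̄·Hᵀ·S⁻¹ = [-63/172; -11/86]
x' = x̄ + K·y = [217/86, -72/43]
P' = (I − K·H)·P̄ = [847/86 -392/43; -392/43 403/43]

x' = [217/86, -72/43]
P' = [847/86 -392/43; -392/43 403/43]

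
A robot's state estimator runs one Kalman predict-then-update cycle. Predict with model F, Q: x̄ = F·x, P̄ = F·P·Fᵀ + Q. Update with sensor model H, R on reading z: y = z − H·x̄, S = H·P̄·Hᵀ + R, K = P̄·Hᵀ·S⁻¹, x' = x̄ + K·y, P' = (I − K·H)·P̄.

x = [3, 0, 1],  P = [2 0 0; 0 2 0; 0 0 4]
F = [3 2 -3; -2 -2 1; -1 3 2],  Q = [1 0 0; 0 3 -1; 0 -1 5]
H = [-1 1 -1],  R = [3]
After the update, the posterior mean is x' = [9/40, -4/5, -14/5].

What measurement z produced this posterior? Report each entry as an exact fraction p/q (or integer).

x̄ = F·x = [6, -5, -1]
P̄ = F·P·Fᵀ + Q = [63 -32 -18; -32 23 -1; -18 -1 41]
S = H·P̄·Hᵀ + R = [160]
K = P̄·Hᵀ·S⁻¹ = [-77/160; 7/20; -3/20]
x' − x̄ = [-231/40, 21/5, -9/5] = K·y
y = (KᵀK)⁻¹·Kᵀ·(x' − x̄) = [12]
z = y + H·x̄ = [12] + [-10] = [2]

z = [2]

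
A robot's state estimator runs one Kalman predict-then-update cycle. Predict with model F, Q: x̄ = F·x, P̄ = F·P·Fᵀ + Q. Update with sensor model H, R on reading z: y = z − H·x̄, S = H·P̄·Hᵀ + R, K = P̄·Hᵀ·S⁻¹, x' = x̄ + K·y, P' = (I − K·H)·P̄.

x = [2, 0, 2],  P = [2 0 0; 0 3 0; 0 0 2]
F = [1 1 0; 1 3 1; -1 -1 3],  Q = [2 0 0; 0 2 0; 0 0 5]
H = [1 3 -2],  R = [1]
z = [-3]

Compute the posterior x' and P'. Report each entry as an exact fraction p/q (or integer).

x̄ = F·x = [2, 4, 4]
P̄ = F·P·Fᵀ + Q = [7 11 -5; 11 33 -5; -5 -5 28]
y = z − H·x̄ = [-9]
S = H·P̄·Hᵀ + R = [563]
K = P̄·Hᵀ·S⁻¹ = [50/563; 120/563; -76/563]
x' = x̄ + K·y = [676/563, 1172/563, 2936/563]
P' = (I − K·H)·P̄ = [1441/563 193/563 985/563; 193/563 4179/563 6305/563; 985/563 6305/563 9988/563]

x' = [676/563, 1172/563, 2936/563]
P' = [1441/563 193/563 985/563; 193/563 4179/563 6305/563; 985/563 6305/563 9988/563]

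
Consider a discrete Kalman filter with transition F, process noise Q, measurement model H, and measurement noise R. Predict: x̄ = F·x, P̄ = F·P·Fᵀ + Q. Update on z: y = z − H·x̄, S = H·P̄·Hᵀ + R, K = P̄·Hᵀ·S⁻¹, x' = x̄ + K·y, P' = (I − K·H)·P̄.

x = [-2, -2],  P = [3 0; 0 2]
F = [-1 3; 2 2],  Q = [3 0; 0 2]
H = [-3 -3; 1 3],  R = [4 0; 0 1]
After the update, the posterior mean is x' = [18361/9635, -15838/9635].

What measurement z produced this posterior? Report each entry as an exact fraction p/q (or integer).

z = [-1, -3]

x̄ = F·x = [-4, -8]
P̄ = F·P·Fᵀ + Q = [24 6; 6 22]
S = H·P̄·Hᵀ + R = [526 -342; -342 259]
K = P̄·Hᵀ·S⁻¹ = [-4473/9635 -4344/9635; 1434/9635 4572/9635]
x' − x̄ = [56901/9635, 61242/9635] = K·y
y = (KᵀK)⁻¹·Kᵀ·(x' − x̄) = [-37, 25]
z = y + H·x̄ = [-37, 25] + [36, -28] = [-1, -3]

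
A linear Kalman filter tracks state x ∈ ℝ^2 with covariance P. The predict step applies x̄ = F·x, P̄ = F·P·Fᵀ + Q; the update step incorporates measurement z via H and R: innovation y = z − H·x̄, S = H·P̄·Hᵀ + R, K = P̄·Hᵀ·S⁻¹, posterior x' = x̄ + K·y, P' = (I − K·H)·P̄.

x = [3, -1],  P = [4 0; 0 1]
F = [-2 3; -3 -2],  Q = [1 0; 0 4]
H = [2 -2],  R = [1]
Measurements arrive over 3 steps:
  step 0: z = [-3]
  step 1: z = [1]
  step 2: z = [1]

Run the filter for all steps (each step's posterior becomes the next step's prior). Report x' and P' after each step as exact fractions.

step 0: x' = [-1217/137, -1011/137], P' = [3306/137 3298/137; 3298/137 3324/137]
step 1: x' = [1657307/480421, 1423437/480421], P' = [947741/480421 927442/480421; 927442/480421 1027214/480421]
step 2: x' = [-45449677/30739777, -312632109/153698885], P' = [59038639/30739777 57538428/30739777; 57538428/30739777 318495701/153698885]

step 0: x̄ = F·x = [-9, -7]
step 0: P̄ = F·P·Fᵀ + Q = [26 18; 18 44]
step 0: y = z − H·x̄ = [1]
step 0: S = H·P̄·Hᵀ + R = [137]
step 0: K = P̄·Hᵀ·S⁻¹ = [16/137; -52/137]
step 0: x' = x̄ + K·y = [-1217/137, -1011/137]
step 0: P' = (I − K·H)·P̄ = [3306/137 3298/137; 3298/137 3324/137]
step 1: x̄ = F·x = [-599/137, 5673/137]
step 1: P̄ = F·P·Fᵀ + Q = [3701/137 -16598/137; -16598/137 83174/137]
step 1: y = z − H·x̄ = [12681/137]
step 1: S = H·P̄·Hᵀ + R = [480421/137]
step 1: K = P̄·Hᵀ·S⁻¹ = [40598/480421; -199544/480421]
step 1: x' = x̄ + K·y = [1657307/480421, 1423437/480421]
step 1: P' = (I − K·H)·P̄ = [947741/480421 927442/480421; 927442/480421 1027214/480421]
step 2: x̄ = F·x = [955697/480421, -7818795/480421]
step 2: P̄ = F·P·Fᵀ + Q = [2387007/480421 -5114048/480421; -5114048/480421 25689513/480421]
step 2: y = z − H·x̄ = [-17068563/480421]
step 2: S = H·P̄·Hᵀ + R = [153698885/480421]
step 2: K = P̄·Hᵀ·S⁻¹ = [3000422/30739777; -61607122/153698885]
step 2: x' = x̄ + K·y = [-45449677/30739777, -312632109/153698885]
step 2: P' = (I − K·H)·P̄ = [59038639/30739777 57538428/30739777; 57538428/30739777 318495701/153698885]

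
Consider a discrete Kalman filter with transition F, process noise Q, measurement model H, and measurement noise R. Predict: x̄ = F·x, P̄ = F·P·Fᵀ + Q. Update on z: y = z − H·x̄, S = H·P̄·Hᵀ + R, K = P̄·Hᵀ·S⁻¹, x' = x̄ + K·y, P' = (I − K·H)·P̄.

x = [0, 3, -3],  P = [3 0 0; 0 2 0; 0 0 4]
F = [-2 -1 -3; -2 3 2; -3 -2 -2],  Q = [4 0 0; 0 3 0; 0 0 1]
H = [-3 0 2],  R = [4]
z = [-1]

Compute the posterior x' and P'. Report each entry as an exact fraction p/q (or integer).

x' = [-157/73, 508/73, -289/73]
P' = [1492/73 -124/73 2168/73; -124/73 2999/73 -152/73; 2168/73 -152/73 3218/73]

x̄ = F·x = [6, 3, 0]
P̄ = F·P·Fᵀ + Q = [54 -18 46; -18 49 -10; 46 -10 52]
y = z − H·x̄ = [17]
S = H·P̄·Hᵀ + R = [146]
K = P̄·Hᵀ·S⁻¹ = [-35/73; 17/73; -17/73]
x' = x̄ + K·y = [-157/73, 508/73, -289/73]
P' = (I − K·H)·P̄ = [1492/73 -124/73 2168/73; -124/73 2999/73 -152/73; 2168/73 -152/73 3218/73]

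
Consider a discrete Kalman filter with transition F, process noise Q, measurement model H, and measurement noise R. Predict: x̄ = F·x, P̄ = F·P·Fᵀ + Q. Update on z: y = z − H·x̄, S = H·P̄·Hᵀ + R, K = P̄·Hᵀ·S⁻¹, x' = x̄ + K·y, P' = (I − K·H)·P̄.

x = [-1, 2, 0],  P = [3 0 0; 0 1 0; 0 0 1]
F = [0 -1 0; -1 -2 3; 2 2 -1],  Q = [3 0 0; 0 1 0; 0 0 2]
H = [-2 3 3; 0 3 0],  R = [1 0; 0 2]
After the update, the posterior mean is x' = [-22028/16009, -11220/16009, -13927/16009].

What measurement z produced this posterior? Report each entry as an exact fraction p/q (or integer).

x̄ = F·x = [-2, -3, 2]
P̄ = F·P·Fᵀ + Q = [4 2 -2; 2 17 -13; -2 -13 19]
S = H·P̄·Hᵀ + R = [107 24; 24 155]
K = P̄·Hᵀ·S⁻¹ = [-1384/16009 834/16009; 16/16009 5265/16009; 4346/16009 -4701/16009]
x' − x̄ = [9990/16009, 36807/16009, -45945/16009] = K·y
y = (KᵀK)⁻¹·Kᵀ·(x' − x̄) = [-3, 7]
z = y + H·x̄ = [-3, 7] + [1, -9] = [-2, -2]

z = [-2, -2]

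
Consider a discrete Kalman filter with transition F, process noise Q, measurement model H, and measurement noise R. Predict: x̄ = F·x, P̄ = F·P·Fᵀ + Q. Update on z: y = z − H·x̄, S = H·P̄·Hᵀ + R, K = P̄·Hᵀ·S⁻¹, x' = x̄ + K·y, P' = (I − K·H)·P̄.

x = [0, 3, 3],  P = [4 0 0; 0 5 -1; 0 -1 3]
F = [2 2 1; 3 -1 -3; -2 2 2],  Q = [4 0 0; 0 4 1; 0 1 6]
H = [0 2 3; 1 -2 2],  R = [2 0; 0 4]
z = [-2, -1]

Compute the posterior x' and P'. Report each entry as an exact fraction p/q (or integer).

x' = [180769/28434, 98887/56868, -25670/14217]
P' = [882541/28434 535321/56868 -87068/14217; 535321/56868 374221/113736 -28684/14217; -87068/14217 -28684/14217 20570/14217]

x̄ = F·x = [9, -12, 12]
P̄ = F·P·Fᵀ + Q = [39 12 4; 12 66 -43; 4 -43 46]
y = z − H·x̄ = [-14, -58]
S = H·P̄·Hᵀ + R = [164 134; 134 803]
K = P̄·Hᵀ·S⁻¹ = [12913/56868 -263/28434; 30013/113736 -17093/56868; 2171/14217 2860/14217]
x' = x̄ + K·y = [180769/28434, 98887/56868, -25670/14217]
P' = (I − K·H)·P̄ = [882541/28434 535321/56868 -87068/14217; 535321/56868 374221/113736 -28684/14217; -87068/14217 -28684/14217 20570/14217]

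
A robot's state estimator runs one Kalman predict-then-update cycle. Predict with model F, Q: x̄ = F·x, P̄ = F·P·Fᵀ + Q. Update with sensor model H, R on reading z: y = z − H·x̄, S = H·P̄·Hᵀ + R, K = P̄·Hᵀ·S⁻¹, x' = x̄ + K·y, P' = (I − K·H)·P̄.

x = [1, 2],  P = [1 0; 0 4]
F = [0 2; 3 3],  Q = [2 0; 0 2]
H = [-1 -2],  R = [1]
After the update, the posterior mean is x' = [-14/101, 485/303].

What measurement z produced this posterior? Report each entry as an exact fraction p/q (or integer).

z = [-3]

x̄ = F·x = [4, 9]
P̄ = F·P·Fᵀ + Q = [18 24; 24 47]
S = H·P̄·Hᵀ + R = [303]
K = P̄·Hᵀ·S⁻¹ = [-22/101; -118/303]
x' − x̄ = [-418/101, -2242/303] = K·y
y = (KᵀK)⁻¹·Kᵀ·(x' − x̄) = [19]
z = y + H·x̄ = [19] + [-22] = [-3]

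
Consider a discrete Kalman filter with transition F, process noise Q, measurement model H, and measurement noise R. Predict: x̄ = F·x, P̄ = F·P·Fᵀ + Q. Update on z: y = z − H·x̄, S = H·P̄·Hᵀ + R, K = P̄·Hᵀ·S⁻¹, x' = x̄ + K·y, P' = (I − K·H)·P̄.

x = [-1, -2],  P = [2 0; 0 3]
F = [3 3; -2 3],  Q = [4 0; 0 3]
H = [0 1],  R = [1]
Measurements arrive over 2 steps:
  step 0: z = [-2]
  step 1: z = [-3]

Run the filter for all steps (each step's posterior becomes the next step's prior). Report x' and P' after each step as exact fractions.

step 0: x' = [-107/13, -80/39], P' = [562/13 5/13; 5/13 38/39]
step 1: x' = [-29455/2354, -6889/2354], P' = [153239/2354 -3243/2354; -3243/2354 2341/2354]

step 0: x̄ = F·x = [-9, -4]
step 0: P̄ = F·P·Fᵀ + Q = [49 15; 15 38]
step 0: y = z − H·x̄ = [2]
step 0: S = H·P̄·Hᵀ + R = [39]
step 0: K = P̄·Hᵀ·S⁻¹ = [5/13; 38/39]
step 0: x' = x̄ + K·y = [-107/13, -80/39]
step 0: P' = (I − K·H)·P̄ = [562/13 5/13; 5/13 38/39]
step 1: x̄ = F·x = [-401/13, 134/13]
step 1: P̄ = F·P·Fᵀ + Q = [5314/13 -3243/13; -3243/13 2341/13]
step 1: y = z − H·x̄ = [-173/13]
step 1: S = H·P̄·Hᵀ + R = [2354/13]
step 1: K = P̄·Hᵀ·S⁻¹ = [-3243/2354; 2341/2354]
step 1: x' = x̄ + K·y = [-29455/2354, -6889/2354]
step 1: P' = (I − K·H)·P̄ = [153239/2354 -3243/2354; -3243/2354 2341/2354]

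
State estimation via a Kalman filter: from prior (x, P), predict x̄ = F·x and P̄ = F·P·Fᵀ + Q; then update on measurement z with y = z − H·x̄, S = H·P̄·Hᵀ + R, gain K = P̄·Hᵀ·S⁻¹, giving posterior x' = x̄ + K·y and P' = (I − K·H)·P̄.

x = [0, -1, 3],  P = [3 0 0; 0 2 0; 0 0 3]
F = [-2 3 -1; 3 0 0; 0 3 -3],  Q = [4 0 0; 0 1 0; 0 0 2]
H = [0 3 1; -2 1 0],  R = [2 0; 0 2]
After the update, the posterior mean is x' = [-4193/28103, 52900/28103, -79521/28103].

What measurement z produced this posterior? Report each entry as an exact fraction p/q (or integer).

x̄ = F·x = [-6, 0, -12]
P̄ = F·P·Fᵀ + Q = [37 -18 27; -18 28 0; 27 0 47]
S = H·P̄·Hᵀ + R = [301 138; 138 250]
K = P̄·Hᵀ·S⁻¹ = [2973/28103 -11983/28103; 6084/28103 3836/28103; 9601/28103 -11370/28103]
x' − x̄ = [164425/28103, 52900/28103, 257715/28103] = K·y
y = (KᵀK)⁻¹·Kᵀ·(x' − x̄) = [15, -10]
z = y + H·x̄ = [15, -10] + [-12, 12] = [3, 2]

z = [3, 2]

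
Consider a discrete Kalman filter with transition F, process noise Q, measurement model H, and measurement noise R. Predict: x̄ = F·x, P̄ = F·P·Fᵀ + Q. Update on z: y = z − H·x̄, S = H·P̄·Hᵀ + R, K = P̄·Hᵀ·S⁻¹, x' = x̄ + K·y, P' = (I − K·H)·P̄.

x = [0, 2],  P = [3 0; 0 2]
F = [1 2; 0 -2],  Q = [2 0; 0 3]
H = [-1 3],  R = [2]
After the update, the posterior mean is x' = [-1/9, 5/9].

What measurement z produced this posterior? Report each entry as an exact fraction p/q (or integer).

x̄ = F·x = [4, -4]
P̄ = F·P·Fᵀ + Q = [13 -8; -8 11]
S = H·P̄·Hᵀ + R = [162]
K = P̄·Hᵀ·S⁻¹ = [-37/162; 41/162]
x' − x̄ = [-37/9, 41/9] = K·y
y = (KᵀK)⁻¹·Kᵀ·(x' − x̄) = [18]
z = y + H·x̄ = [18] + [-16] = [2]

z = [2]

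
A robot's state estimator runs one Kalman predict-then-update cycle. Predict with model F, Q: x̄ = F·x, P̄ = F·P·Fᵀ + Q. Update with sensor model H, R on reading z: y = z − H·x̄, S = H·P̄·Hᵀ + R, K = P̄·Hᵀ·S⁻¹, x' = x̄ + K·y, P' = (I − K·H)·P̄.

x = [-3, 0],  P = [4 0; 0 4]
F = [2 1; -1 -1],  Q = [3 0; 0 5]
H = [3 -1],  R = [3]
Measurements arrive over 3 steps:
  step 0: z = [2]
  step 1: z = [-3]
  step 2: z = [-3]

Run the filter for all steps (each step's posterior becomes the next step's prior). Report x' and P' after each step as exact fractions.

step 0: x' = [93/295, -242/295], P' = [224/295 429/295; 429/295 1434/295]
step 1: x' = [-47544/68269, 60471/68269], P' = [47461/68269 88497/68269; 88497/68269 305985/68269]
step 2: x' = [-208723/220706, 61545/441412], P' = [2531579/3641649 3148023/2427766; 3148023/2427766 21759117/4855532]

step 0: x̄ = F·x = [-6, 3]
step 0: P̄ = F·P·Fᵀ + Q = [23 -12; -12 13]
step 0: y = z − H·x̄ = [23]
step 0: S = H·P̄·Hᵀ + R = [295]
step 0: K = P̄·Hᵀ·S⁻¹ = [81/295; -49/295]
step 0: x' = x̄ + K·y = [93/295, -242/295]
step 0: P' = (I − K·H)·P̄ = [224/295 429/295; 429/295 1434/295]
step 1: x̄ = F·x = [-56/295, 149/295]
step 1: P̄ = F·P·Fᵀ + Q = [4931/295 -3169/295; -3169/295 3991/295]
step 1: y = z − H·x̄ = [-568/295]
step 1: S = H·P̄·Hᵀ + R = [68269/295]
step 1: K = P̄·Hᵀ·S⁻¹ = [17962/68269; -13498/68269]
step 1: x' = x̄ + K·y = [-47544/68269, 60471/68269]
step 1: P' = (I − K·H)·P̄ = [47461/68269 88497/68269; 88497/68269 305985/68269]
step 2: x̄ = F·x = [-34617/68269, -12927/68269]
step 2: P̄ = F·P·Fᵀ + Q = [1054624/68269 -666398/68269; -666398/68269 871785/68269]
step 2: y = z − H·x̄ = [-113883/68269]
step 2: S = H·P̄·Hᵀ + R = [14566596/68269]
step 2: K = P̄·Hᵀ·S⁻¹ = [1915135/7283298; -956993/4855532]
step 2: x' = x̄ + K·y = [-208723/220706, 61545/441412]
step 2: P' = (I − K·H)·P̄ = [2531579/3641649 3148023/2427766; 3148023/2427766 21759117/4855532]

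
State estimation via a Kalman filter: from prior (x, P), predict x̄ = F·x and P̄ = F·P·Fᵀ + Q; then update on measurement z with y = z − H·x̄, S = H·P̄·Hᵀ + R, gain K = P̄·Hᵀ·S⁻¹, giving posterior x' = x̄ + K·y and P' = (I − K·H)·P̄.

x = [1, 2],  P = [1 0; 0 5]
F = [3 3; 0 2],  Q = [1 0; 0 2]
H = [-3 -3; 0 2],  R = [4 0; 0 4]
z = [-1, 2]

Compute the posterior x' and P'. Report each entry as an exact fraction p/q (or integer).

x̄ = F·x = [9, 4]
P̄ = F·P·Fᵀ + Q = [55 30; 30 22]
y = z − H·x̄ = [38, -6]
S = H·P̄·Hᵀ + R = [1237 -312; -312 92]
K = P̄·Hᵀ·S⁻¹ = [-237/823 -267/823; -156/4115 1439/4115]
x' = x̄ + K·y = [3/823, 1898/4115]
P' = (I − K·H)·P̄ = [850/823 -534/823; -534/823 2878/4115]

x' = [3/823, 1898/4115]
P' = [850/823 -534/823; -534/823 2878/4115]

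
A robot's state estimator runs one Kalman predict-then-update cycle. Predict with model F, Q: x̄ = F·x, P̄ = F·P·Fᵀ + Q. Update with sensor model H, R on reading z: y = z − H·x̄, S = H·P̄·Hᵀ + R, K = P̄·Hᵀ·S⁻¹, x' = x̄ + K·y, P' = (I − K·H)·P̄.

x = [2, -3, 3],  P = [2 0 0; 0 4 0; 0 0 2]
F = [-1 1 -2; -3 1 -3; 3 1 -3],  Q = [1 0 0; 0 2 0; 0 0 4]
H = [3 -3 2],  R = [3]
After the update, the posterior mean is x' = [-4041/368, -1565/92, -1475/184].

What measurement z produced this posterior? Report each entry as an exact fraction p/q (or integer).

z = [2]

x̄ = F·x = [-11, -18, -6]
P̄ = F·P·Fᵀ + Q = [15 22 10; 22 42 4; 10 4 44]
S = H·P̄·Hᵀ + R = [368]
K = P̄·Hᵀ·S⁻¹ = [-1/368; -13/92; 53/184]
x' − x̄ = [7/368, 91/92, -371/184] = K·y
y = (KᵀK)⁻¹·Kᵀ·(x' − x̄) = [-7]
z = y + H·x̄ = [-7] + [9] = [2]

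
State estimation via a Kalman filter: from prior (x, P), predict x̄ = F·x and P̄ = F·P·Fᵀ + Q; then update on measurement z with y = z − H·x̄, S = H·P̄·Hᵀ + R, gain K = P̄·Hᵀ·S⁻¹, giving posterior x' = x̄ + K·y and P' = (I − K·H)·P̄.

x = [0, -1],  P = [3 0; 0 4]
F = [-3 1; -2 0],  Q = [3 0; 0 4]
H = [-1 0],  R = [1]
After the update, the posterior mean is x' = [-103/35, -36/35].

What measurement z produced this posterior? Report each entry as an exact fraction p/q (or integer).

z = [3]

x̄ = F·x = [-1, 0]
P̄ = F·P·Fᵀ + Q = [34 18; 18 16]
S = H·P̄·Hᵀ + R = [35]
K = P̄·Hᵀ·S⁻¹ = [-34/35; -18/35]
x' − x̄ = [-68/35, -36/35] = K·y
y = (KᵀK)⁻¹·Kᵀ·(x' − x̄) = [2]
z = y + H·x̄ = [2] + [1] = [3]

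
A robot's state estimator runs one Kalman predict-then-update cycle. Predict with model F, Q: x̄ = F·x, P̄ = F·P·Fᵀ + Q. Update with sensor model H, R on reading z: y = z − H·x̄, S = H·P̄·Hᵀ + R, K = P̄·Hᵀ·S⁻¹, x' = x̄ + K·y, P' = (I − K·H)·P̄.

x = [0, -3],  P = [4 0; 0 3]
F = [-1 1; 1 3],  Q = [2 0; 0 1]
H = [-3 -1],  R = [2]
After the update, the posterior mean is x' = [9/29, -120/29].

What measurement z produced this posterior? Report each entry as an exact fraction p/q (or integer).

z = [3]

x̄ = F·x = [-3, -9]
P̄ = F·P·Fᵀ + Q = [9 5; 5 32]
S = H·P̄·Hᵀ + R = [145]
K = P̄·Hᵀ·S⁻¹ = [-32/145; -47/145]
x' − x̄ = [96/29, 141/29] = K·y
y = (KᵀK)⁻¹·Kᵀ·(x' − x̄) = [-15]
z = y + H·x̄ = [-15] + [18] = [3]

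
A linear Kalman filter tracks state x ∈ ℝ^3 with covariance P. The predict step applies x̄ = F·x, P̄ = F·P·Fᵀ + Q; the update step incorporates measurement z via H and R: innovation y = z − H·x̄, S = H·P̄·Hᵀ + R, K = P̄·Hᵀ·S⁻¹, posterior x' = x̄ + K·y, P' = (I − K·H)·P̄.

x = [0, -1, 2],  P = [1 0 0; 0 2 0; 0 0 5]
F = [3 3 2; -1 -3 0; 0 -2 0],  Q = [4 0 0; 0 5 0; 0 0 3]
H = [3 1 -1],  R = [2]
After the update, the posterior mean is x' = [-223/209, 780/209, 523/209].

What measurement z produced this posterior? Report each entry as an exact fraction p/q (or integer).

x̄ = F·x = [1, 3, 2]
P̄ = F·P·Fᵀ + Q = [51 -21 -12; -21 24 12; -12 12 11]
S = H·P̄·Hᵀ + R = [418]
K = P̄·Hᵀ·S⁻¹ = [72/209; -51/418; -35/418]
x' − x̄ = [-432/209, 153/209, 105/209] = K·y
y = (KᵀK)⁻¹·Kᵀ·(x' − x̄) = [-6]
z = y + H·x̄ = [-6] + [4] = [-2]

z = [-2]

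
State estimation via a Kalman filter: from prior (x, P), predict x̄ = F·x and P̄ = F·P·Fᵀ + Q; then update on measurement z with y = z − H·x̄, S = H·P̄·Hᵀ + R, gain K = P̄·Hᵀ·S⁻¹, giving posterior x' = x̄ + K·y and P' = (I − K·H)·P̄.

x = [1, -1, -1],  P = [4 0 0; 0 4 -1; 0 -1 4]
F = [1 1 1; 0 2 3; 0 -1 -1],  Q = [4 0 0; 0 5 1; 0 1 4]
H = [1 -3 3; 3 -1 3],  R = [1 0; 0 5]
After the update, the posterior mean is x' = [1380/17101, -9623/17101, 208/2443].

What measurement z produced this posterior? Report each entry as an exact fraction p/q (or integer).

z = [2, 1]

x̄ = F·x = [-1, -5, 2]
P̄ = F·P·Fᵀ + Q = [14 15 -6; 15 45 -14; -6 -14 10]
S = H·P̄·Hᵀ + R = [636 213; 213 152]
K = P̄·Hᵀ·S⁻¹ = [-9365/51303 5387/17101; -5226/17101 2598/17101; 214/2443 118/2443]
x' − x̄ = [18481/17101, 75882/17101, -4678/2443] = K·y
y = (KᵀK)⁻¹·Kᵀ·(x' − x̄) = [-18, -7]
z = y + H·x̄ = [-18, -7] + [20, 8] = [2, 1]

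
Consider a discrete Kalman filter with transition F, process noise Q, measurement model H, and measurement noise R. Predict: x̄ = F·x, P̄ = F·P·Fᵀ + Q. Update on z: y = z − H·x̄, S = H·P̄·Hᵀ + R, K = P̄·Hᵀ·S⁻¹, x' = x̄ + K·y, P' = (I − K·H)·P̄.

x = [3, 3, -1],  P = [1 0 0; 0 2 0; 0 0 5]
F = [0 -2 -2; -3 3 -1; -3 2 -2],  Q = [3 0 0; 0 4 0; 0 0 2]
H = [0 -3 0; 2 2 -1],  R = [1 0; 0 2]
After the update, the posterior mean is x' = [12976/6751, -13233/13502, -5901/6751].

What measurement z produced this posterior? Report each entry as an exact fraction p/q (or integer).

z = [3, 3]

x̄ = F·x = [-4, 1, -1]
P̄ = F·P·Fᵀ + Q = [31 -2 12; -2 36 31; 12 31 39]
S = H·P̄·Hᵀ + R = [325 -111; -111 121]
K = P̄·Hᵀ·S⁻¹ = [1458/6751 3904/6751; -8961/27004 37/27004; -1509/6751 1238/6751]
x' − x̄ = [39980/6751, -26735/13502, 850/6751] = K·y
y = (KᵀK)⁻¹·Kᵀ·(x' − x̄) = [6, 8]
z = y + H·x̄ = [6, 8] + [-3, -5] = [3, 3]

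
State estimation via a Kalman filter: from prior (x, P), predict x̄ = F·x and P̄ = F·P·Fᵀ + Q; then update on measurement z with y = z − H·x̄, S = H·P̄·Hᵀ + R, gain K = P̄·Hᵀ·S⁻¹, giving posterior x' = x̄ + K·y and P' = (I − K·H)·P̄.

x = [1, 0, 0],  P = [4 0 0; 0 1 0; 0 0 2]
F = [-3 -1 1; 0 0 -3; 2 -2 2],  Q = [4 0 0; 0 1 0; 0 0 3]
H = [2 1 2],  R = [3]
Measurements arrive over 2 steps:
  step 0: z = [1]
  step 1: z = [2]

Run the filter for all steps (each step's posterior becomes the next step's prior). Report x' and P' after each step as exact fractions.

step 0: x̄ = F·x = [-3, 0, 2]
step 0: P̄ = F·P·Fᵀ + Q = [43 -6 -18; -6 19 -12; -18 -12 31]
step 0: y = z − H·x̄ = [3]
step 0: S = H·P̄·Hᵀ + R = [102]
step 0: K = P̄·Hᵀ·S⁻¹ = [22/51; -1/6; 7/51]
step 0: x' = x̄ + K·y = [-29/17, -1/2, 41/17]
step 0: P' = (I − K·H)·P̄ = [1225/51 4/3 -1226/51; 4/3 97/6 -29/3; -1226/51 -29/3 1483/51]
step 1: x̄ = F·x = [273/34, -123/17, 41/17]
step 1: P̄ = F·P·Fᵀ + Q = [44573/102 -5654/17 1471/17; -5654/17 4466/17 -1500/17; 1471/17 -1500/17 2625/17]
step 1: y = z − H·x̄ = [-198/17]
step 1: S = H·P̄·Hᵀ + R = [83653/51]
step 1: K = P̄·Hᵀ·S⁻¹ = [36437/83653; -29526/83653; 20076/83653]
step 1: x' = x̄ + K·y = [494601/167306, -261363/83653, -32075/83653]
step 1: P' = (I − K·H)·P̄ = [21046181/167306 -6727124/83653 -7104873/83653; -6727124/83653 4882318/83653 4241676/83653; -7104873/83653 4241676/83653 5014149/83653]

step 0: x' = [-29/17, -1/2, 41/17], P' = [1225/51 4/3 -1226/51; 4/3 97/6 -29/3; -1226/51 -29/3 1483/51]
step 1: x' = [494601/167306, -261363/83653, -32075/83653], P' = [21046181/167306 -6727124/83653 -7104873/83653; -6727124/83653 4882318/83653 4241676/83653; -7104873/83653 4241676/83653 5014149/83653]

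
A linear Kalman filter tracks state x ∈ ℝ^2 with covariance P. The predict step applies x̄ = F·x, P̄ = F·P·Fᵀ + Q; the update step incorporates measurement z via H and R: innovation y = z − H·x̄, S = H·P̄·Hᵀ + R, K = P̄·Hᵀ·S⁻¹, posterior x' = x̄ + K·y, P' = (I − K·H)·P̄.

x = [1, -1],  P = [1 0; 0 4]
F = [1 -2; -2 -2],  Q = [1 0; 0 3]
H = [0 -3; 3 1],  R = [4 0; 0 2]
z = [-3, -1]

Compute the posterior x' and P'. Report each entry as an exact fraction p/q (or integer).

x' = [-4873/9578, 3868/4789]
P' = [1235/4789 -626/4789; -626/4789 2008/4789]

x̄ = F·x = [3, 0]
P̄ = F·P·Fᵀ + Q = [18 14; 14 23]
y = z − H·x̄ = [-3, -10]
S = H·P̄·Hᵀ + R = [211 -195; -195 271]
K = P̄·Hᵀ·S⁻¹ = [939/9578 3079/9578; -1506/4789 65/4789]
x' = x̄ + K·y = [-4873/9578, 3868/4789]
P' = (I − K·H)·P̄ = [1235/4789 -626/4789; -626/4789 2008/4789]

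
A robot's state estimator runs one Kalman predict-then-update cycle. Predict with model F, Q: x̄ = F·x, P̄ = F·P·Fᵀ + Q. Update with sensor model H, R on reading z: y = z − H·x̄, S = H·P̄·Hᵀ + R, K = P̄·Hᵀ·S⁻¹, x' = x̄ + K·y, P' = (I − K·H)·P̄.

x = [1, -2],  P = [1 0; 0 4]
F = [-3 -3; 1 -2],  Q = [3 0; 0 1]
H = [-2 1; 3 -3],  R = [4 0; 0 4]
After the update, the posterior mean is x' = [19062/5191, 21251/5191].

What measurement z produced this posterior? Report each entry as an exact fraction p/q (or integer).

x̄ = F·x = [3, 5]
P̄ = F·P·Fᵀ + Q = [48 21; 21 18]
S = H·P̄·Hᵀ + R = [130 -153; -153 220]
K = P̄·Hᵀ·S⁻¹ = [-4107/5191 -945/5191; -3903/5191 -2502/5191]
x' − x̄ = [3489/5191, -4704/5191] = K·y
y = (KᵀK)⁻¹·Kᵀ·(x' − x̄) = [-2, 5]
z = y + H·x̄ = [-2, 5] + [-1, -6] = [-3, -1]

z = [-3, -1]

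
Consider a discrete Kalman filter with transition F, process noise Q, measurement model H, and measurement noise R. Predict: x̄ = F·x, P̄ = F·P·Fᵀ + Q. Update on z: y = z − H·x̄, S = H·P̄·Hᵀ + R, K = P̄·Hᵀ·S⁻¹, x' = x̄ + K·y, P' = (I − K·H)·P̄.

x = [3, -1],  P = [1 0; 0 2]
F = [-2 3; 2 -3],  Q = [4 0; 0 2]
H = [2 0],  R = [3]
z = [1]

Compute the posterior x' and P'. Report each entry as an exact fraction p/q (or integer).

x̄ = F·x = [-9, 9]
P̄ = F·P·Fᵀ + Q = [26 -22; -22 24]
y = z − H·x̄ = [19]
S = H·P̄·Hᵀ + R = [107]
K = P̄·Hᵀ·S⁻¹ = [52/107; -44/107]
x' = x̄ + K·y = [25/107, 127/107]
P' = (I − K·H)·P̄ = [78/107 -66/107; -66/107 632/107]

x' = [25/107, 127/107]
P' = [78/107 -66/107; -66/107 632/107]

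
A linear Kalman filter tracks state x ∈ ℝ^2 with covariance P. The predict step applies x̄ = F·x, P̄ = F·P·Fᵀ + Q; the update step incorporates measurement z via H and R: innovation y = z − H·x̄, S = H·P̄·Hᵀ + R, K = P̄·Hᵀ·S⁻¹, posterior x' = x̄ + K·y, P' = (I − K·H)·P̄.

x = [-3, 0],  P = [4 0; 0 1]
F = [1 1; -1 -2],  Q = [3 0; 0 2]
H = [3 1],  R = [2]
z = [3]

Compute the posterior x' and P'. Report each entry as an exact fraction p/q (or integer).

x' = [3/8, 3/2]
P' = [5/4 -3; -3 26/3]

x̄ = F·x = [-3, 3]
P̄ = F·P·Fᵀ + Q = [8 -6; -6 10]
y = z − H·x̄ = [9]
S = H·P̄·Hᵀ + R = [48]
K = P̄·Hᵀ·S⁻¹ = [3/8; -1/6]
x' = x̄ + K·y = [3/8, 3/2]
P' = (I − K·H)·P̄ = [5/4 -3; -3 26/3]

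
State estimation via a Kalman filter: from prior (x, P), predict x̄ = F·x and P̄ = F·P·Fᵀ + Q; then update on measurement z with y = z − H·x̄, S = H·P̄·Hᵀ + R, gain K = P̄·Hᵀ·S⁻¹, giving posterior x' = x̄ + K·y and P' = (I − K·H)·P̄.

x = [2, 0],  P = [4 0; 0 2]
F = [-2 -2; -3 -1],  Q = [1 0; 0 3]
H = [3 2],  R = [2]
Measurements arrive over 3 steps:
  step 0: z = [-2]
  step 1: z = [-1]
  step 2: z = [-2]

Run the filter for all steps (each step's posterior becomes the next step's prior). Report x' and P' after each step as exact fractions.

step 0: x' = [-26/727, -710/727], P' = [1014/727 -1390/727; -1390/727 2251/727]
step 1: x' = [5585/13307, -5482/5703], P' = [26778/13307 -5408/1901; -5408/1901 25598/5703]
step 2: x' = [596416/2149127, -2857977/2149127], P' = [5655534/2149127 -8111266/2149127; -8111266/2149127 12643489/2149127]

step 0: x̄ = F·x = [-4, -6]
step 0: P̄ = F·P·Fᵀ + Q = [25 28; 28 41]
step 0: y = z − H·x̄ = [22]
step 0: S = H·P̄·Hᵀ + R = [727]
step 0: K = P̄·Hᵀ·S⁻¹ = [131/727; 166/727]
step 0: x' = x̄ + K·y = [-26/727, -710/727]
step 0: P' = (I − K·H)·P̄ = [1014/727 -1390/727; -1390/727 2251/727]
step 1: x̄ = F·x = [1472/727, 788/727]
step 1: P̄ = F·P·Fᵀ + Q = [2667/727 -534/727; -534/727 5218/727]
step 1: y = z − H·x̄ = [-6719/727]
step 1: S = H·P̄·Hᵀ + R = [39921/727]
step 1: K = P̄·Hᵀ·S⁻¹ = [2311/13307; 1262/5703]
step 1: x' = x̄ + K·y = [5585/13307, -5482/5703]
step 1: P' = (I − K·H)·P̄ = [26778/13307 -5408/1901; -5408/1901 25598/5703]
step 2: x̄ = F·x = [43238/39921, -11891/39921]
step 2: P̄ = F·P·Fᵀ + Q = [169457/39921 -68168/39921; -68168/39921 340547/39921]
step 2: y = z − H·x̄ = [-185774/39921]
step 2: S = H·P̄·Hᵀ + R = [2149127/39921]
step 2: K = P̄·Hᵀ·S⁻¹ = [372035/2149127; 476590/2149127]
step 2: x' = x̄ + K·y = [596416/2149127, -2857977/2149127]
step 2: P' = (I − K·H)·P̄ = [5655534/2149127 -8111266/2149127; -8111266/2149127 12643489/2149127]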